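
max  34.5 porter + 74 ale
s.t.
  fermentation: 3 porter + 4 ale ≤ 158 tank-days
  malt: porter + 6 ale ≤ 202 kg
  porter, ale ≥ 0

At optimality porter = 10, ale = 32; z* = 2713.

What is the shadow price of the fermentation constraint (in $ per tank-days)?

9.5

Both fermentation and malt are binding at x*.
From A_Bᵀ y = c: 3·y_fermentation + 1·y_malt = 34.5; 4·y_fermentation + 6·y_malt = 74.
→ y_fermentation = 9.5 and y_malt = 6.
Shadow price of fermentation = 9.5.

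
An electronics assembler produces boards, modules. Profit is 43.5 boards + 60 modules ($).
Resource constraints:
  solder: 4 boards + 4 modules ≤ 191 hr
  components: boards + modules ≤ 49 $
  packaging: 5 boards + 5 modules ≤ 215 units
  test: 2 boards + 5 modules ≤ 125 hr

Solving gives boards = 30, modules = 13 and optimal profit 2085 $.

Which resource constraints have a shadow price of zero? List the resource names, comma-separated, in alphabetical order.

components, solder

solder: 172/191 (slack 19)
components: 43/49 (slack 6)
packaging: 215/215 (binding)
test: 125/125 (binding)
By complementary slackness, a constraint with positive slack has shadow price 0 → components, solder.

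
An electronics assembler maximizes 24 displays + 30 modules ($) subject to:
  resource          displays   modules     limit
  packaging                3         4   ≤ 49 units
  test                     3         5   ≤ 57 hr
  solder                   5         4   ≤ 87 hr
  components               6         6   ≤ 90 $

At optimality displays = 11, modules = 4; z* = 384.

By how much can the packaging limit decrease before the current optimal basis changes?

4

Binding constraints: packaging, components. The basis is B = [[3,4],[6,6]] with det -6.
Per unit decrease in packaging, x* moves by d = (1, -1).
The basis stays optimal until modules reaches 0; allowable decrease = 4 units.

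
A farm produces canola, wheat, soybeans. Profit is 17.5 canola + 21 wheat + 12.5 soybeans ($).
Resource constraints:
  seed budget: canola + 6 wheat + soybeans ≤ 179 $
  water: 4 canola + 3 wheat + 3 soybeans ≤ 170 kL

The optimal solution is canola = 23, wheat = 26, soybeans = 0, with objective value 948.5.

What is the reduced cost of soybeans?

Check each constraint at x*: seed budget 179/179 (tight); water 170/170 (tight).
The binding rows give the dual system: 1·y_seed budget + 4·y_water = 17.5 and 6·y_seed budget + 3·y_water = 21.
This yields shadow prices y_seed budget = 1.5, y_water = 4.
Reduced cost of soybeans: c₃ − yᵀa₃ = 12.5 − (1.5·1 + 4·3) = 12.5 − 13.5 = -1.

-1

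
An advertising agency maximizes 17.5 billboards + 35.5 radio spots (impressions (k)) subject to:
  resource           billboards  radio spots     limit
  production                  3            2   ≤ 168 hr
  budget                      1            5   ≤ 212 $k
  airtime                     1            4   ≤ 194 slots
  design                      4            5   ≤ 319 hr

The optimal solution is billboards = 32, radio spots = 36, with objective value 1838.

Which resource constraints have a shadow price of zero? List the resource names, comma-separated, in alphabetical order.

production: 168/168 (binding)
budget: 212/212 (binding)
airtime: 176/194 (slack 18)
design: 308/319 (slack 11)
By complementary slackness, a constraint with positive slack has shadow price 0 → airtime, design.

airtime, design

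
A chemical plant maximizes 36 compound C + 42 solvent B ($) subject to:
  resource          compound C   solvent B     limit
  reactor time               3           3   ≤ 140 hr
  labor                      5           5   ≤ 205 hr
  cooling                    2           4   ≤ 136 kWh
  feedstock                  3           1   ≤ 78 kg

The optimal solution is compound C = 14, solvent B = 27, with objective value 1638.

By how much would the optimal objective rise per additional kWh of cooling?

3

Check each constraint at x*: reactor time 123/140 (slack 17); labor 205/205 (tight); cooling 136/136 (tight); feedstock 69/78 (slack 9).
Slack constraints have shadow price 0 (complementary slackness).
The binding rows give the dual system: 5·y_labor + 2·y_cooling = 36 and 5·y_labor + 4·y_cooling = 42.
Solving: y_labor = 6, y_cooling = 3.
Shadow price of cooling = 3.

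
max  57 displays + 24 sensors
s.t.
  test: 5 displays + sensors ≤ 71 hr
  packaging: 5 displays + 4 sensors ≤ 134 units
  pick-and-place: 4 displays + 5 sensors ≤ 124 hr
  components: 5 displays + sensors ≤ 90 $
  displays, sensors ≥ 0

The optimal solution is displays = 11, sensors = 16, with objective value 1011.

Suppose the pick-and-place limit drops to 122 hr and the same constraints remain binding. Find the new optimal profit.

1005

At the optimum: test uses 71 of 71 (binding); packaging uses 119 of 134 (slack = 15); pick-and-place uses 124 of 124 (binding); components uses 71 of 90 (slack = 19).
Since packaging, components are not tight, their duals are 0.
Dual feasibility on the basic columns requires 5·y_test + 4·y_pick-and-place = 57, 1·y_test + 5·y_pick-and-place = 24.
Solving: y_test = 9, y_pick-and-place = 3.
Δz = y_pick-and-place·Δb = 3 × (-2) = -6, so new z* = 1011 − 6 = 1005.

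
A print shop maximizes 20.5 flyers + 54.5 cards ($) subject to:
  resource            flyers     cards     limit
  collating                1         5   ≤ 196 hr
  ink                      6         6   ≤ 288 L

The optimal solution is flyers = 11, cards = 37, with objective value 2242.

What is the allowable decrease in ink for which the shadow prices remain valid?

52.8

Binding constraints: collating, ink. The basis is B = [[1,5],[6,6]] with det -24.
Per unit decrease in ink, x* moves by d = (-0.2083, 0.0417).
The basis stays optimal until flyers reaches 0; allowable decrease = 52.8 L.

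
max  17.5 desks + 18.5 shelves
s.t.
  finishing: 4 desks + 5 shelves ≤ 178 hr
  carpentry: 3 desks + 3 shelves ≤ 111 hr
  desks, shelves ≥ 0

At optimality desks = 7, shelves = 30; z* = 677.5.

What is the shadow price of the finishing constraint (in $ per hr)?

At the optimum: finishing uses 178 of 178 (binding); carpentry uses 111 of 111 (binding).
The binding rows give the dual system: 4·y_finishing + 3·y_carpentry = 17.5 and 5·y_finishing + 3·y_carpentry = 18.5.
→ y_finishing = 1 and y_carpentry = 4.5.
Shadow price of finishing = 1.

1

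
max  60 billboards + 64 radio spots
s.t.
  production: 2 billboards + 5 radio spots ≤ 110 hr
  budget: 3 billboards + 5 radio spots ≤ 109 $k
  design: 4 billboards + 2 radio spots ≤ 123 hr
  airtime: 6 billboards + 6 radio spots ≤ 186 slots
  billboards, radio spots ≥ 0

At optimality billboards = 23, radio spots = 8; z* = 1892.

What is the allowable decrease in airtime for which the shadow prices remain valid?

Binding constraints: budget, airtime. The basis is B = [[3,5],[6,6]] with det -12.
Per unit decrease in airtime, x* moves by d = (-0.4167, 0.25).
The basis stays optimal until billboards reaches 0; allowable decrease = 55.2 slots.

55.2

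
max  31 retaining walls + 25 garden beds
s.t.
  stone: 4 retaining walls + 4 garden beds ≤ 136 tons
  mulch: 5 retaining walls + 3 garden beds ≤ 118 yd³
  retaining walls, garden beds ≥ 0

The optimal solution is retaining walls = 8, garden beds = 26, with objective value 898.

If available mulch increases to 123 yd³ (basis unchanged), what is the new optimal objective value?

Both stone and mulch are binding at x*.
The binding rows give the dual system: 4·y_stone + 5·y_mulch = 31 and 4·y_stone + 3·y_mulch = 25.
This yields shadow prices y_stone = 4, y_mulch = 3.
Δz = y_mulch·Δb = 3 × (5) = 15, so new z* = 898 + 15 = 913.

913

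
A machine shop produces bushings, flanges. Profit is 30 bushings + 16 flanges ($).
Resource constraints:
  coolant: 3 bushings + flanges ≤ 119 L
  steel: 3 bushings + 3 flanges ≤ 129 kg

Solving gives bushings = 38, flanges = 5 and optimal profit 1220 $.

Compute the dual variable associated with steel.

Check each constraint at x*: coolant 119/119 (tight); steel 129/129 (tight).
Dual feasibility on the basic columns requires 3·y_coolant + 3·y_steel = 30, 1·y_coolant + 3·y_steel = 16.
Solving: y_coolant = 7, y_steel = 3.
Shadow price of steel = 3.

3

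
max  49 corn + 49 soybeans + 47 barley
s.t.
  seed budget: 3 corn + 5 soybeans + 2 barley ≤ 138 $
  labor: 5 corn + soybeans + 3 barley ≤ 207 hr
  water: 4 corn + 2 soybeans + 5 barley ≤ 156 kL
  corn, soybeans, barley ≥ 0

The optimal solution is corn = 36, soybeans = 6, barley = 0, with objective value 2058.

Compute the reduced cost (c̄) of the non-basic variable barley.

At the optimum: seed budget uses 138 of 138 (binding); labor uses 186 of 207 (slack = 21); water uses 156 of 156 (binding).
Since labor is not tight, its dual is 0.
The binding rows give the dual system: 3·y_seed budget + 4·y_water = 49 and 5·y_seed budget + 2·y_water = 49.
This yields shadow prices y_seed budget = 7, y_water = 7.
Reduced cost of barley: c₃ − yᵀa₃ = 47 − (7·2 + 7·5) = 47 − 49 = -2.

-2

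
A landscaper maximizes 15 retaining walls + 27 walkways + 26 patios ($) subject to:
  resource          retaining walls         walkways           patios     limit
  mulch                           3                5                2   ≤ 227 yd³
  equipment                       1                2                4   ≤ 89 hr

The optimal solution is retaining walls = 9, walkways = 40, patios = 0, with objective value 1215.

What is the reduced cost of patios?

-4

Check each constraint at x*: mulch 227/227 (tight); equipment 89/89 (tight).
From A_Bᵀ y = c: 3·y_mulch + 1·y_equipment = 15; 5·y_mulch + 2·y_equipment = 27.
→ y_mulch = 3 and y_equipment = 6.
Reduced cost of patios: c₃ − yᵀa₃ = 26 − (3·2 + 6·4) = 26 − 30 = -4.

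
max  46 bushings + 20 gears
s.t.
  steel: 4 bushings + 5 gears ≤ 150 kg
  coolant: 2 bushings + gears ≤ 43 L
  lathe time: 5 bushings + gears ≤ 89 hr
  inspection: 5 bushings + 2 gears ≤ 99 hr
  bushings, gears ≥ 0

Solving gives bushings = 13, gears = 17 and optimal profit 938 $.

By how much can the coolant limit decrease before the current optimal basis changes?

1.4

Binding constraints: coolant, inspection. The basis is B = [[2,1],[5,2]] with det -1.
Per unit decrease in coolant, x* moves by d = (2, -5).
The basis stays optimal until lathe time becomes binding; allowable decrease = 1.4 L.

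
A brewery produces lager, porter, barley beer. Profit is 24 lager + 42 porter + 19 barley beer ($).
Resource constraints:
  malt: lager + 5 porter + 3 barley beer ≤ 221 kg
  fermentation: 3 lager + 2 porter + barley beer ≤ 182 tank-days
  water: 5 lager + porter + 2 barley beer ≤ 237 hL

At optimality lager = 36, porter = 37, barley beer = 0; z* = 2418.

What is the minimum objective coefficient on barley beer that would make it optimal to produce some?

24

Binding: malt and fermentation. Non-binding: water (20 unused).
Slack constraints have shadow price 0 (complementary slackness).
The binding rows give the dual system: 1·y_malt + 3·y_fermentation = 24 and 5·y_malt + 2·y_fermentation = 42.
→ y_malt = 6 and y_fermentation = 6.
barley beer enters the basis when its profit ≥ yᵀa₃ = 6·3 + 6·1 = 24.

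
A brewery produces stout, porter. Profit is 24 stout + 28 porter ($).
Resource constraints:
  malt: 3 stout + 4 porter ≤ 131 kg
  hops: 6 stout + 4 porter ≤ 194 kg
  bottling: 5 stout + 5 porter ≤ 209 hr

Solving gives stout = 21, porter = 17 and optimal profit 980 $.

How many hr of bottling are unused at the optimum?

19

bottling used = 5·21 + 5·17 = 190; slack = 209 − 190 = 19.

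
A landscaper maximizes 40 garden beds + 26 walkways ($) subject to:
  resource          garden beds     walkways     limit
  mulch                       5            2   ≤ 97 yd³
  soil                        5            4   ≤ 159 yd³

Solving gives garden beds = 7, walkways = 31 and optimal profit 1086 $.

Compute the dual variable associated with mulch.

Check each constraint at x*: mulch 97/97 (tight); soil 159/159 (tight).
From A_Bᵀ y = c: 5·y_mulch + 5·y_soil = 40; 2·y_mulch + 4·y_soil = 26.
Solving: y_mulch = 3, y_soil = 5.
Shadow price of mulch = 3.

3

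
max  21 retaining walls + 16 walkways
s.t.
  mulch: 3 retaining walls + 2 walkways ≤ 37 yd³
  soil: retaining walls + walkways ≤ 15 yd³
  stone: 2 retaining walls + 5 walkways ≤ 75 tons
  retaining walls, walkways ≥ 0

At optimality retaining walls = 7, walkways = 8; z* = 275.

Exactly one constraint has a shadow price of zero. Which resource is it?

mulch: 37/37 (binding)
soil: 15/15 (binding)
stone: 54/75 (slack 21)
By complementary slackness, a constraint with positive slack has shadow price 0 → stone.

stone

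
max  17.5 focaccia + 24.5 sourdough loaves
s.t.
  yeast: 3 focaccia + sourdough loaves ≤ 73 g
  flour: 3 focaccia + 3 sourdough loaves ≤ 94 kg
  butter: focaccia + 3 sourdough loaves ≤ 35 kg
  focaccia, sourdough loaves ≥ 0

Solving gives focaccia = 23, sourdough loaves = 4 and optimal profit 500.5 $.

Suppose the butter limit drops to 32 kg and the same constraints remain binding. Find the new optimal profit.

479.5

Binding: yeast and butter. Non-binding: flour (13 unused).
Slack constraints have shadow price 0 (complementary slackness).
The binding rows give the dual system: 3·y_yeast + 1·y_butter = 17.5 and 1·y_yeast + 3·y_butter = 24.5.
→ y_yeast = 3.5 and y_butter = 7.
Δz = y_butter·Δb = 7 × (-3) = -21, so new z* = 500.5 − 21 = 479.5.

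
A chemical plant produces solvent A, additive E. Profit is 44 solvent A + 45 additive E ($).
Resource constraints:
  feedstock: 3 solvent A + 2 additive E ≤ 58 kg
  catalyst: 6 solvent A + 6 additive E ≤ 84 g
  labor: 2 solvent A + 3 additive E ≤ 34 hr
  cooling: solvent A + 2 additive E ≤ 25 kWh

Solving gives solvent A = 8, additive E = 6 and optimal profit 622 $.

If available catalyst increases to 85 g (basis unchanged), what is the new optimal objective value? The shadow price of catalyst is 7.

Δb = 1, so new z* = 622 + (7)·(1) = 622 + 7 = 629.

629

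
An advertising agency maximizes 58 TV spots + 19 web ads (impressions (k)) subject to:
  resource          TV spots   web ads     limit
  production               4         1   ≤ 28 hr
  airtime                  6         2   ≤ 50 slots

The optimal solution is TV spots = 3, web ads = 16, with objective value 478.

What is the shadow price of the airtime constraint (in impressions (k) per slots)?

At the optimum: production uses 28 of 28 (binding); airtime uses 50 of 50 (binding).
From A_Bᵀ y = c: 4·y_production + 6·y_airtime = 58; 1·y_production + 2·y_airtime = 19.
Solving: y_production = 1, y_airtime = 9.
Shadow price of airtime = 9.

9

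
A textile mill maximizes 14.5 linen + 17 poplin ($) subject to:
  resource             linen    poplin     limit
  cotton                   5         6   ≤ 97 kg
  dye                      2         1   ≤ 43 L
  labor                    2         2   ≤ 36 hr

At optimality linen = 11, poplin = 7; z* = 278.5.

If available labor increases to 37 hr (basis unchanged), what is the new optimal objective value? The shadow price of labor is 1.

Δb = 1, so new z* = 278.5 + (1)·(1) = 278.5 + 1 = 279.5.

279.5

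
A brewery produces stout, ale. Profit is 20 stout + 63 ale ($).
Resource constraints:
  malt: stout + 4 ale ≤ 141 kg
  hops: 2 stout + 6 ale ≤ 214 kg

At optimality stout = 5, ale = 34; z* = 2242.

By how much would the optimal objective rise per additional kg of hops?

Both malt and hops are binding at x*.
Dual feasibility on the basic columns requires 1·y_malt + 2·y_hops = 20, 4·y_malt + 6·y_hops = 63.
Solving: y_malt = 3, y_hops = 8.5.
Shadow price of hops = 8.5.

8.5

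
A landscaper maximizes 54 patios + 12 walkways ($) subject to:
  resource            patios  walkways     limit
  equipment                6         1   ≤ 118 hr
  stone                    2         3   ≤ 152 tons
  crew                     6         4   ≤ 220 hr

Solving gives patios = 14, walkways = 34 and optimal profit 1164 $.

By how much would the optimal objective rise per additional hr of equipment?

Check each constraint at x*: equipment 118/118 (tight); stone 130/152 (slack 22); crew 220/220 (tight).
Since stone is not tight, its dual is 0.
The binding rows give the dual system: 6·y_equipment + 6·y_crew = 54 and 1·y_equipment + 4·y_crew = 12.
→ y_equipment = 8 and y_crew = 1.
Shadow price of equipment = 8.

8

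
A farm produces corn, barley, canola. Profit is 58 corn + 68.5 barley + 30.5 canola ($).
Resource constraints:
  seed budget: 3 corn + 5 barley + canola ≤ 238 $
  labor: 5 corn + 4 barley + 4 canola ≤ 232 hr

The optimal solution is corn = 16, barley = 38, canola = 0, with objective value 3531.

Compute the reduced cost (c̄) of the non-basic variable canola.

-4

Check each constraint at x*: seed budget 238/238 (tight); labor 232/232 (tight).
The binding rows give the dual system: 3·y_seed budget + 5·y_labor = 58 and 5·y_seed budget + 4·y_labor = 68.5.
→ y_seed budget = 8.5 and y_labor = 6.5.
Reduced cost of canola: c₃ − yᵀa₃ = 30.5 − (8.5·1 + 6.5·4) = 30.5 − 34.5 = -4.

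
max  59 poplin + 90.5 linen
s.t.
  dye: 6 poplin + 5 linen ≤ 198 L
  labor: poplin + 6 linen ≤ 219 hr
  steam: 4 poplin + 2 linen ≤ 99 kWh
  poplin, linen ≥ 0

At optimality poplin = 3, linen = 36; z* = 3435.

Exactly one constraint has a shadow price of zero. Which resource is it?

dye: 198/198 (binding)
labor: 219/219 (binding)
steam: 84/99 (slack 15)
By complementary slackness, a constraint with positive slack has shadow price 0 → steam.

steam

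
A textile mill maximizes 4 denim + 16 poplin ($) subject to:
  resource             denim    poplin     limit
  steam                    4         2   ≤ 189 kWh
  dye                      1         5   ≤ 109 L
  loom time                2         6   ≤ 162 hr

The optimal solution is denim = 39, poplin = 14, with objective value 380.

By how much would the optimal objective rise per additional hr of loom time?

Check each constraint at x*: steam 184/189 (slack 5); dye 109/109 (tight); loom time 162/162 (tight).
Since steam is not tight, its dual is 0.
Dual feasibility on the basic columns requires 1·y_dye + 2·y_loom time = 4, 5·y_dye + 6·y_loom time = 16.
Solving: y_dye = 2, y_loom time = 1.
Shadow price of loom time = 1.

1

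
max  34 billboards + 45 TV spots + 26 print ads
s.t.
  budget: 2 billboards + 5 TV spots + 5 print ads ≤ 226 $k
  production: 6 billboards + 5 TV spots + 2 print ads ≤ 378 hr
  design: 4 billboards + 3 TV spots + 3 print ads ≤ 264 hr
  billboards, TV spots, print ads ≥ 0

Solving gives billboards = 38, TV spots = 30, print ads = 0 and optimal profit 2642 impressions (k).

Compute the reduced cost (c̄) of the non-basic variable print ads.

-7

Binding: budget and production. Non-binding: design (22 unused).
Since design is not tight, its dual is 0.
From A_Bᵀ y = c: 2·y_budget + 6·y_production = 34; 5·y_budget + 5·y_production = 45.
Solving: y_budget = 5, y_production = 4.
Reduced cost of print ads: c₃ − yᵀa₃ = 26 − (5·5 + 4·2) = 26 − 33 = -7.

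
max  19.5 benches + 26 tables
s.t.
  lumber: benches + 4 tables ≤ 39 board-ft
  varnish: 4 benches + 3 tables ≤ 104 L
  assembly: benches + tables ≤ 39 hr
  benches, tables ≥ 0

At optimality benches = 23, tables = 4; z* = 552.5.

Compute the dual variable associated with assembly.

Check each constraint at x*: lumber 39/39 (tight); varnish 104/104 (tight); assembly 27/39 (slack 12).
Since assembly is not tight, its dual is 0.
Dual feasibility on the basic columns requires 1·y_lumber + 4·y_varnish = 19.5, 4·y_lumber + 3·y_varnish = 26.
This yields shadow prices y_lumber = 3.5, y_varnish = 4.
Shadow price of assembly = 0.

0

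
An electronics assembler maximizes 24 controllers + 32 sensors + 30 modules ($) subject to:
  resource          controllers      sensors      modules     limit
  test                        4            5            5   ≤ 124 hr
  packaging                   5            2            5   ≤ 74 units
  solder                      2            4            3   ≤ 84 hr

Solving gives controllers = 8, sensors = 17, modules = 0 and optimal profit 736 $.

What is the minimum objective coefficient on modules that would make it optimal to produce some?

31

Binding: packaging and solder. Non-binding: test (7 unused).
Slack constraints have shadow price 0 (complementary slackness).
Dual feasibility on the basic columns requires 5·y_packaging + 2·y_solder = 24, 2·y_packaging + 4·y_solder = 32.
This yields shadow prices y_packaging = 2, y_solder = 7.
modules enters the basis when its profit ≥ yᵀa₃ = 2·5 + 7·3 = 31.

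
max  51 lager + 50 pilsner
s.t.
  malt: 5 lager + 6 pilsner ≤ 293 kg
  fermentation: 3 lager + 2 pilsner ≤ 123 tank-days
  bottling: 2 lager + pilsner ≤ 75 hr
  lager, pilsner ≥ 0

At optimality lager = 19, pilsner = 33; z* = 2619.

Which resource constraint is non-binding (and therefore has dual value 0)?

malt: 293/293 (binding)
fermentation: 123/123 (binding)
bottling: 71/75 (slack 4)
By complementary slackness, a constraint with positive slack has shadow price 0 → bottling.

bottling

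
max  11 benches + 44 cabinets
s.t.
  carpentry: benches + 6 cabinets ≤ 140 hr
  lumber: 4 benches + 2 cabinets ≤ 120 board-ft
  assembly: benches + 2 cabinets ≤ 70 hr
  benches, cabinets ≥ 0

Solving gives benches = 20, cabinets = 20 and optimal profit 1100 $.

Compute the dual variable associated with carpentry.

7

Check each constraint at x*: carpentry 140/140 (tight); lumber 120/120 (tight); assembly 60/70 (slack 10).
Slack constraints have shadow price 0 (complementary slackness).
Dual feasibility on the basic columns requires 1·y_carpentry + 4·y_lumber = 11, 6·y_carpentry + 2·y_lumber = 44.
→ y_carpentry = 7 and y_lumber = 1.
Shadow price of carpentry = 7.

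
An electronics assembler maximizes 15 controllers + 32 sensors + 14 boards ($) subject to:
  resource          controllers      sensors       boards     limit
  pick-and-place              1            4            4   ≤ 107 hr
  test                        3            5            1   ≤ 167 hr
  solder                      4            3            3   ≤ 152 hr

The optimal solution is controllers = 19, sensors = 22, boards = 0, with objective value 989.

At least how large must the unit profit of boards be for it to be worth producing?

Check each constraint at x*: pick-and-place 107/107 (tight); test 167/167 (tight); solder 142/152 (slack 10).
Slack constraints have shadow price 0 (complementary slackness).
Dual feasibility on the basic columns requires 1·y_pick-and-place + 3·y_test = 15, 4·y_pick-and-place + 5·y_test = 32.
This yields shadow prices y_pick-and-place = 3, y_test = 4.
boards enters the basis when its profit ≥ yᵀa₃ = 3·4 + 4·1 = 16.

16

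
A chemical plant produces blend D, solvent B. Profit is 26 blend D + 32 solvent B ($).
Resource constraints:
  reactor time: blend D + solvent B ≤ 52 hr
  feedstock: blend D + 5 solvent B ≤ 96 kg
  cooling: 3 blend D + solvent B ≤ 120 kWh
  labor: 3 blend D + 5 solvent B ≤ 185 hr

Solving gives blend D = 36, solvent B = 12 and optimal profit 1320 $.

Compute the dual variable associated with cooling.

Check each constraint at x*: reactor time 48/52 (slack 4); feedstock 96/96 (tight); cooling 120/120 (tight); labor 168/185 (slack 17).
Since reactor time, labor are not tight, their duals are 0.
Dual feasibility on the basic columns requires 1·y_feedstock + 3·y_cooling = 26, 5·y_feedstock + 1·y_cooling = 32.
→ y_feedstock = 5 and y_cooling = 7.
Shadow price of cooling = 7.

7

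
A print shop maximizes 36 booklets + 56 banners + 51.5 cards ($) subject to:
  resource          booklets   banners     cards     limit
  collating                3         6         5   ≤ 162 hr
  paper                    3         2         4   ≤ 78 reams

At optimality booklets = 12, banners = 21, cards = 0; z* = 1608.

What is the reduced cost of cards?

Check each constraint at x*: collating 162/162 (tight); paper 78/78 (tight).
From A_Bᵀ y = c: 3·y_collating + 3·y_paper = 36; 6·y_collating + 2·y_paper = 56.
→ y_collating = 8 and y_paper = 4.
Reduced cost of cards: c₃ − yᵀa₃ = 51.5 − (8·5 + 4·4) = 51.5 − 56 = -4.5.

-4.5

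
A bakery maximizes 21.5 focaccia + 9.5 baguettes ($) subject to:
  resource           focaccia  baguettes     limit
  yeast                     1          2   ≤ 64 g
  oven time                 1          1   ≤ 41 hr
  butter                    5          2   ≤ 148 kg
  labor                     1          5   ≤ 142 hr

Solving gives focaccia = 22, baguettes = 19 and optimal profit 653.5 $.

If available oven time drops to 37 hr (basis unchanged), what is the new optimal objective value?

At the optimum: yeast uses 60 of 64 (slack = 4); oven time uses 41 of 41 (binding); butter uses 148 of 148 (binding); labor uses 117 of 142 (slack = 25).
By complementary slackness, y = 0 for the non-binding constraints.
The binding rows give the dual system: 1·y_oven time + 5·y_butter = 21.5 and 1·y_oven time + 2·y_butter = 9.5.
This yields shadow prices y_oven time = 1.5, y_butter = 4.
Δz = y_oven time·Δb = 1.5 × (-4) = -6, so new z* = 653.5 − 6 = 647.5.

647.5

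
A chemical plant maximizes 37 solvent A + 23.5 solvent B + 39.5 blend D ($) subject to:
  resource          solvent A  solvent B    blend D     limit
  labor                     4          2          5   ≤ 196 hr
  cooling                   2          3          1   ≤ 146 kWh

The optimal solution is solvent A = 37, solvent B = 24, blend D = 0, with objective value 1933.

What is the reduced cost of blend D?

Both labor and cooling are binding at x*.
The binding rows give the dual system: 4·y_labor + 2·y_cooling = 37 and 2·y_labor + 3·y_cooling = 23.5.
Solving: y_labor = 8, y_cooling = 2.5.
Reduced cost of blend D: c₃ − yᵀa₃ = 39.5 − (8·5 + 2.5·1) = 39.5 − 42.5 = -3.

-3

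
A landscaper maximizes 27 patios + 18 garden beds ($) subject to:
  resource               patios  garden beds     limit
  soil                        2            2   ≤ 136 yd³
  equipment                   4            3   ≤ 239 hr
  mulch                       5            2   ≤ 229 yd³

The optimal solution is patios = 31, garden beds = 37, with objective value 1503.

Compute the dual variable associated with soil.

Binding: soil and mulch. Non-binding: equipment (4 unused).
Slack constraints have shadow price 0 (complementary slackness).
The binding rows give the dual system: 2·y_soil + 5·y_mulch = 27 and 2·y_soil + 2·y_mulch = 18.
This yields shadow prices y_soil = 6, y_mulch = 3.
Shadow price of soil = 6.

6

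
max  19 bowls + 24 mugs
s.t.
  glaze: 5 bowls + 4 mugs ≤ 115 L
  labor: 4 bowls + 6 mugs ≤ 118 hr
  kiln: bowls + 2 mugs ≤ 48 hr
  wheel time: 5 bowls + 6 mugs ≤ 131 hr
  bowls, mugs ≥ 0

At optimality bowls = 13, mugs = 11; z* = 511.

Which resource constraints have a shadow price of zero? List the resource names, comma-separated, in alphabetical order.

glaze, kiln

glaze: 109/115 (slack 6)
labor: 118/118 (binding)
kiln: 35/48 (slack 13)
wheel time: 131/131 (binding)
By complementary slackness, a constraint with positive slack has shadow price 0 → glaze, kiln.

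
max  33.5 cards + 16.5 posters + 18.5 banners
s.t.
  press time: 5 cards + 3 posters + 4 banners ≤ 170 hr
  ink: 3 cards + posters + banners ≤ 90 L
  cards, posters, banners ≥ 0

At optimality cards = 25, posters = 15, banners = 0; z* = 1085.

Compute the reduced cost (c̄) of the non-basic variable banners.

-2

Check each constraint at x*: press time 170/170 (tight); ink 90/90 (tight).
The binding rows give the dual system: 5·y_press time + 3·y_ink = 33.5 and 3·y_press time + 1·y_ink = 16.5.
This yields shadow prices y_press time = 4, y_ink = 4.5.
Reduced cost of banners: c₃ − yᵀa₃ = 18.5 − (4·4 + 4.5·1) = 18.5 − 20.5 = -2.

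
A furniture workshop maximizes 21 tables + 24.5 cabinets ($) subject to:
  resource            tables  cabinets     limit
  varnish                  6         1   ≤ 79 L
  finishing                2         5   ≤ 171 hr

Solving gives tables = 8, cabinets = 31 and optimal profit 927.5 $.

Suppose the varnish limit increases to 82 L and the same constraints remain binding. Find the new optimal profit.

933.5

Check each constraint at x*: varnish 79/79 (tight); finishing 171/171 (tight).
From A_Bᵀ y = c: 6·y_varnish + 2·y_finishing = 21; 1·y_varnish + 5·y_finishing = 24.5.
This yields shadow prices y_varnish = 2, y_finishing = 4.5.
Δz = y_varnish·Δb = 2 × (3) = 6, so new z* = 927.5 + 6 = 933.5.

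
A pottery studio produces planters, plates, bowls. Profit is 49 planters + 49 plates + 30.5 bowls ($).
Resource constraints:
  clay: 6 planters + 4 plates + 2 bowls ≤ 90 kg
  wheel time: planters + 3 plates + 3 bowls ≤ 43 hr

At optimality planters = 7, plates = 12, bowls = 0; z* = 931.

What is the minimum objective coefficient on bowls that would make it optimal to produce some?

35

Check each constraint at x*: clay 90/90 (tight); wheel time 43/43 (tight).
The binding rows give the dual system: 6·y_clay + 1·y_wheel time = 49 and 4·y_clay + 3·y_wheel time = 49.
Solving: y_clay = 7, y_wheel time = 7.
bowls enters the basis when its profit ≥ yᵀa₃ = 7·2 + 7·3 = 35.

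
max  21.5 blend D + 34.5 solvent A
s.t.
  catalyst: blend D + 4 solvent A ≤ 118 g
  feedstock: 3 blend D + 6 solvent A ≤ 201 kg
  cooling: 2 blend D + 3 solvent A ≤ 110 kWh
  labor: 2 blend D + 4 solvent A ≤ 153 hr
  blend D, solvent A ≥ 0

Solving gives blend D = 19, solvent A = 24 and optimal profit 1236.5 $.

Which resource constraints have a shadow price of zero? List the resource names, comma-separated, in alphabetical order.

catalyst: 115/118 (slack 3)
feedstock: 201/201 (binding)
cooling: 110/110 (binding)
labor: 134/153 (slack 19)
By complementary slackness, a constraint with positive slack has shadow price 0 → catalyst, labor.

catalyst, labor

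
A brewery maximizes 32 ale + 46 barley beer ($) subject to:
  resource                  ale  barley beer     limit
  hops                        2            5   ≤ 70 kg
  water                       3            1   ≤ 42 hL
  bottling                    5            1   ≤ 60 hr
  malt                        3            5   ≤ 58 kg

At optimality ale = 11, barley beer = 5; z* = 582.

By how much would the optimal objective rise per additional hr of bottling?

Check each constraint at x*: hops 47/70 (slack 23); water 38/42 (slack 4); bottling 60/60 (tight); malt 58/58 (tight).
Slack constraints have shadow price 0 (complementary slackness).
Dual feasibility on the basic columns requires 5·y_bottling + 3·y_malt = 32, 1·y_bottling + 5·y_malt = 46.
→ y_bottling = 1 and y_malt = 9.
Shadow price of bottling = 1.

1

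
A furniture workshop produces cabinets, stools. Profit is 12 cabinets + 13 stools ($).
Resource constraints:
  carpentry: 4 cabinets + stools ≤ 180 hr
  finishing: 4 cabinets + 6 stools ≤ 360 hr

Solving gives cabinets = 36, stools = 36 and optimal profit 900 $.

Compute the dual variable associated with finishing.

Check each constraint at x*: carpentry 180/180 (tight); finishing 360/360 (tight).
Dual feasibility on the basic columns requires 4·y_carpentry + 4·y_finishing = 12, 1·y_carpentry + 6·y_finishing = 13.
→ y_carpentry = 1 and y_finishing = 2.
Shadow price of finishing = 2.

2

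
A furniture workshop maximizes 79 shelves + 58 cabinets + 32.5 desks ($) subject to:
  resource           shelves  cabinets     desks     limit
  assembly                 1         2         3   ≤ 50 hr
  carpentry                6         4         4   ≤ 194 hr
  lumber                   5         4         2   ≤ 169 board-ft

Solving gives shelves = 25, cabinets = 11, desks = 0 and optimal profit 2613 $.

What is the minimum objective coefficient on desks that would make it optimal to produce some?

At the optimum: assembly uses 47 of 50 (slack = 3); carpentry uses 194 of 194 (binding); lumber uses 169 of 169 (binding).
By complementary slackness, y = 0 for the non-binding constraint.
The binding rows give the dual system: 6·y_carpentry + 5·y_lumber = 79 and 4·y_carpentry + 4·y_lumber = 58.
→ y_carpentry = 6.5 and y_lumber = 8.
desks enters the basis when its profit ≥ yᵀa₃ = 6.5·4 + 8·2 = 42.

42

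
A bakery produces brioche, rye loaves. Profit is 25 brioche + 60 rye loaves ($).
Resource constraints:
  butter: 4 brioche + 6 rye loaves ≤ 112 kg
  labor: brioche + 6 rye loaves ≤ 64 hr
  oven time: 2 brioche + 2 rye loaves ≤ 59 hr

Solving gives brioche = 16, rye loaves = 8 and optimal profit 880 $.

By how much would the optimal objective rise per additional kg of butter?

Check each constraint at x*: butter 112/112 (tight); labor 64/64 (tight); oven time 48/59 (slack 11).
By complementary slackness, y = 0 for the non-binding constraint.
From A_Bᵀ y = c: 4·y_butter + 1·y_labor = 25; 6·y_butter + 6·y_labor = 60.
→ y_butter = 5 and y_labor = 5.
Shadow price of butter = 5.

5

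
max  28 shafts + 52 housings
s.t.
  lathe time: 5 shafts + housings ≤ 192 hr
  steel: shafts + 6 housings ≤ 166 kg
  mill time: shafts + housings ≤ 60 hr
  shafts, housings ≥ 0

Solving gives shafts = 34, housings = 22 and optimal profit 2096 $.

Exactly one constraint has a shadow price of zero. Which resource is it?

lathe time: 192/192 (binding)
steel: 166/166 (binding)
mill time: 56/60 (slack 4)
By complementary slackness, a constraint with positive slack has shadow price 0 → mill time.

mill time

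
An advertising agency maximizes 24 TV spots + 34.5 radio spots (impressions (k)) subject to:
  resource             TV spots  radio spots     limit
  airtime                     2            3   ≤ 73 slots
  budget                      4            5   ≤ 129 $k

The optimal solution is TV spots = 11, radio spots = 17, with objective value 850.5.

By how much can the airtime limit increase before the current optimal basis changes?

4.4

Binding constraints: airtime, budget. The basis is B = [[2,3],[4,5]] with det -2.
Per unit increase in airtime, x* moves by d = (-2.5, 2).
The basis stays optimal until TV spots reaches 0; allowable increase = 4.4 slots.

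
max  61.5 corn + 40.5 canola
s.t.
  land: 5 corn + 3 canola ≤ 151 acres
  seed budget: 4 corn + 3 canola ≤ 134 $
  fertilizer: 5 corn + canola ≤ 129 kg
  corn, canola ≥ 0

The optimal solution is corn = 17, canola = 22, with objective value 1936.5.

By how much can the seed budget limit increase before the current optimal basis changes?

Binding constraints: land, seed budget. The basis is B = [[5,3],[4,3]] with det 3.
Per unit increase in seed budget, x* moves by d = (-1, 1.6667).
The basis stays optimal until corn reaches 0; allowable increase = 17 $.

17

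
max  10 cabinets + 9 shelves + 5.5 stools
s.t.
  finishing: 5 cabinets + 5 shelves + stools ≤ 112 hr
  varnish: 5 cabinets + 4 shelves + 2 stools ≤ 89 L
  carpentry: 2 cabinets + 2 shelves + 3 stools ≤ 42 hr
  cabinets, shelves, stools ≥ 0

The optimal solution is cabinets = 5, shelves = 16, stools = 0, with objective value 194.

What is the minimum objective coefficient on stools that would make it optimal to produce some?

9.5

Check each constraint at x*: finishing 105/112 (slack 7); varnish 89/89 (tight); carpentry 42/42 (tight).
Since finishing is not tight, its dual is 0.
From A_Bᵀ y = c: 5·y_varnish + 2·y_carpentry = 10; 4·y_varnish + 2·y_carpentry = 9.
Solving: y_varnish = 1, y_carpentry = 2.5.
stools enters the basis when its profit ≥ yᵀa₃ = 1·2 + 2.5·3 = 9.5.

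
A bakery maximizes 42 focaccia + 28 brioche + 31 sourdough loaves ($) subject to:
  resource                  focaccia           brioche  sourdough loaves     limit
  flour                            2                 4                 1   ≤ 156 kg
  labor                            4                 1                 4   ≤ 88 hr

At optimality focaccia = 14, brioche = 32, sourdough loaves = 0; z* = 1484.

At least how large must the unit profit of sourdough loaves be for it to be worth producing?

37

Check each constraint at x*: flour 156/156 (tight); labor 88/88 (tight).
The binding rows give the dual system: 2·y_flour + 4·y_labor = 42 and 4·y_flour + 1·y_labor = 28.
This yields shadow prices y_flour = 5, y_labor = 8.
sourdough loaves enters the basis when its profit ≥ yᵀa₃ = 5·1 + 8·4 = 37.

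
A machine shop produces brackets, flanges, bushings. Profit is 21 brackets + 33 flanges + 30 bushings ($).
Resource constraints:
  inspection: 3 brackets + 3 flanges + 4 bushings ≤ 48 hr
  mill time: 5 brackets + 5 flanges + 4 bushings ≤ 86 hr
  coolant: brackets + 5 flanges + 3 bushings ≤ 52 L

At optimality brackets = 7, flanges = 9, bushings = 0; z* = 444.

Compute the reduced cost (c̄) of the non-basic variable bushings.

Binding: inspection and coolant. Non-binding: mill time (6 unused).
Since mill time is not tight, its dual is 0.
From A_Bᵀ y = c: 3·y_inspection + 1·y_coolant = 21; 3·y_inspection + 5·y_coolant = 33.
→ y_inspection = 6 and y_coolant = 3.
Reduced cost of bushings: c₃ − yᵀa₃ = 30 − (6·4 + 3·3) = 30 − 33 = -3.

-3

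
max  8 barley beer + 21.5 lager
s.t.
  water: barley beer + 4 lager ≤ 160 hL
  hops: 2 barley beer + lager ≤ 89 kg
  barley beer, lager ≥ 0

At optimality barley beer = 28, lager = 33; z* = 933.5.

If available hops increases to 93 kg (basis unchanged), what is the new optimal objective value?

At the optimum: water uses 160 of 160 (binding); hops uses 89 of 89 (binding).
The binding rows give the dual system: 1·y_water + 2·y_hops = 8 and 4·y_water + 1·y_hops = 21.5.
This yields shadow prices y_water = 5, y_hops = 1.5.
Δz = y_hops·Δb = 1.5 × (4) = 6, so new z* = 933.5 + 6 = 939.5.

939.5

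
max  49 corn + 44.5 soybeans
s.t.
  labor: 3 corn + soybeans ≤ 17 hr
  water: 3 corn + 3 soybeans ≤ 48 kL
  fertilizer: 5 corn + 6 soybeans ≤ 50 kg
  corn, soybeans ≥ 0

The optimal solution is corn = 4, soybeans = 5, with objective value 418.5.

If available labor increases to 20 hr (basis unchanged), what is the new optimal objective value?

At the optimum: labor uses 17 of 17 (binding); water uses 27 of 48 (slack = 21); fertilizer uses 50 of 50 (binding).
By complementary slackness, y = 0 for the non-binding constraint.
The binding rows give the dual system: 3·y_labor + 5·y_fertilizer = 49 and 1·y_labor + 6·y_fertilizer = 44.5.
This yields shadow prices y_labor = 5.5, y_fertilizer = 6.5.
Δz = y_labor·Δb = 5.5 × (3) = 16.5, so new z* = 418.5 + 16.5 = 435.

435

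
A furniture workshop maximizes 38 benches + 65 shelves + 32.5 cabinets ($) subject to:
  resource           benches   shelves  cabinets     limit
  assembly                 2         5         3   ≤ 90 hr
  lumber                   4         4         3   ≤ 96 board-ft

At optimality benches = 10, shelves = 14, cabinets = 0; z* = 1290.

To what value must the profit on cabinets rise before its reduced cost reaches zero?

Check each constraint at x*: assembly 90/90 (tight); lumber 96/96 (tight).
Dual feasibility on the basic columns requires 2·y_assembly + 4·y_lumber = 38, 5·y_assembly + 4·y_lumber = 65.
Solving: y_assembly = 9, y_lumber = 5.
cabinets enters the basis when its profit ≥ yᵀa₃ = 9·3 + 5·3 = 42.

42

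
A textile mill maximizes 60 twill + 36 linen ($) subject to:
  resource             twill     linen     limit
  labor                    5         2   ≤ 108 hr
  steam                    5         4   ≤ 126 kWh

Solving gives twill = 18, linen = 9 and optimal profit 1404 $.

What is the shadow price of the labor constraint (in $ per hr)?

At the optimum: labor uses 108 of 108 (binding); steam uses 126 of 126 (binding).
The binding rows give the dual system: 5·y_labor + 5·y_steam = 60 and 2·y_labor + 4·y_steam = 36.
→ y_labor = 6 and y_steam = 6.
Shadow price of labor = 6.

6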